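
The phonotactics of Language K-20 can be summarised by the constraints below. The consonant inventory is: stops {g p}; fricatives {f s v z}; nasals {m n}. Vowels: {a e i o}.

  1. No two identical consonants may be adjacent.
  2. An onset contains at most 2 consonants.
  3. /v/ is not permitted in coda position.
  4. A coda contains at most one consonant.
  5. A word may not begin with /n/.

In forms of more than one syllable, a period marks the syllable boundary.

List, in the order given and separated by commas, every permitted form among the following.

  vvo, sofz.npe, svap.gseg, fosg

svap.gseg

vvo — violates constraint 1: adjacent identical consonants /vv/ → not permitted
sofz.npe — violates constraint 4: syllable 1 coda /fz/ has 2 consonants (> 1) → not permitted
svap.gseg — σ1 onset /sv/ (2C), coda /p/ ok; σ2 onset /gs/ (2C), coda /g/ ok → permitted
fosg — violates constraint 4: syllable 1 coda /sg/ has 2 consonants (> 1) → not permitted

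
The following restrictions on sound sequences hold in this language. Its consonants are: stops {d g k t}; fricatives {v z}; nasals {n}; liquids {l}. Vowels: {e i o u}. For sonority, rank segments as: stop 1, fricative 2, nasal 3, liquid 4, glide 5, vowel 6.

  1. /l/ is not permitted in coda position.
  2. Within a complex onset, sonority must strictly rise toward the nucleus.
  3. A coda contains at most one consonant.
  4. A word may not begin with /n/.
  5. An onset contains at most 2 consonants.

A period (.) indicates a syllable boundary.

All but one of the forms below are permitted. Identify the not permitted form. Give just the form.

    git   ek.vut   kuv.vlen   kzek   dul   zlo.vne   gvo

git — σ1 onset /g/, coda /t/ ok → permitted
ek.vut — σ1 onset /∅/, coda /k/ ok; σ2 onset /v/, coda /t/ ok → permitted
kuv.vlen — σ1 onset /k/, coda /v/ ok; σ2 onset /vl/ (2→4 rises), coda /n/ ok → permitted
kzek — σ1 onset /kz/ (1→2 rises), coda /k/ ok → permitted
dul — violates constraint 1: syllable 1 coda contains /l/ → not permitted
zlo.vne — σ1 onset /zl/ (2→4 rises), coda /∅/ ok; σ2 onset /vn/ (2→3 rises), coda /∅/ ok → permitted
gvo — σ1 onset /gv/ (1→2 rises), coda /∅/ ok → permitted

dul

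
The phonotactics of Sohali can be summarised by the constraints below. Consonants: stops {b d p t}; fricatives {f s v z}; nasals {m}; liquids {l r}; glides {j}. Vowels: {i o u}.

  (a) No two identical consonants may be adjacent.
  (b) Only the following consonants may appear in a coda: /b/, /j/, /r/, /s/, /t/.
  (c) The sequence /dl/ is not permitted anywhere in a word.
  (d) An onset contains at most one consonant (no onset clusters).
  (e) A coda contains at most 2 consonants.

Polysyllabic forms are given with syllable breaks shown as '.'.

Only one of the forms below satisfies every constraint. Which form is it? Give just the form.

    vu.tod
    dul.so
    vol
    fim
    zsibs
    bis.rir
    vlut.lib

vu.tod — violates constraint (b): syllable 2 coda contains /d/, which is not a licensed coda consonant → illicit
dul.so — violates constraint (b): syllable 1 coda contains /l/, which is not a licensed coda consonant → illicit
vol — violates constraint (b): syllable 1 coda contains /l/, which is not a licensed coda consonant → illicit
fim — violates constraint (b): syllable 1 coda contains /m/, which is not a licensed coda consonant → illicit
zsibs — violates constraint (d): syllable 1 onset /zs/ has 2 consonants (> 1) → illicit
bis.rir — σ1 onset /b/, coda /s/ ok; σ2 onset /r/, coda /r/ ok → licit
vlut.lib — violates constraint (d): syllable 1 onset /vl/ has 2 consonants (> 1) → illicit

bis.rir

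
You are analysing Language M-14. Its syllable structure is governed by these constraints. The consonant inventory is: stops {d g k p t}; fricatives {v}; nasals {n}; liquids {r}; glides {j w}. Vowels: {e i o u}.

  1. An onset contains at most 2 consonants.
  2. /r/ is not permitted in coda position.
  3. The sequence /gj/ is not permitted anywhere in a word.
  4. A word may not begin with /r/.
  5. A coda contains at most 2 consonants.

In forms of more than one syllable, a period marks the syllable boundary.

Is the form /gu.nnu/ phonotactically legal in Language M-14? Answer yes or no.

/gu.nnu/ — σ1 onset /g/, coda /∅/ ok; σ2 onset /nn/ (2C), coda /∅/ ok → phonotactically legal

yes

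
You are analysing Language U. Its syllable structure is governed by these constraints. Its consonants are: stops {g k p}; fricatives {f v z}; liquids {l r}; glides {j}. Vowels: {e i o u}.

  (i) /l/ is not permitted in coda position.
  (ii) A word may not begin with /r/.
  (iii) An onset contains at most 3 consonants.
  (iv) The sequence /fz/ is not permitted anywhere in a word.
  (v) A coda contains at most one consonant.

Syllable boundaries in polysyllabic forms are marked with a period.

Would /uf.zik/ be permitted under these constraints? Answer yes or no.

/uf.zik/ — violates constraint (iv): contains banned sequence /fz/ → not permitted

no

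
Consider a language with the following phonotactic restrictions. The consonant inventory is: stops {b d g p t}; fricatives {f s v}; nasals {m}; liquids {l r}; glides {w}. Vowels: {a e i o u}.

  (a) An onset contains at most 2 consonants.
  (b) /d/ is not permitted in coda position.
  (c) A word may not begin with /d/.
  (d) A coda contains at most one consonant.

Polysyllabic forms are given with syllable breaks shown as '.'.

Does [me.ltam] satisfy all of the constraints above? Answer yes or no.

yes

[me.ltam] — σ1 onset /m/, coda /∅/ ok; σ2 onset /lt/ (2C), coda /m/ ok → well-formed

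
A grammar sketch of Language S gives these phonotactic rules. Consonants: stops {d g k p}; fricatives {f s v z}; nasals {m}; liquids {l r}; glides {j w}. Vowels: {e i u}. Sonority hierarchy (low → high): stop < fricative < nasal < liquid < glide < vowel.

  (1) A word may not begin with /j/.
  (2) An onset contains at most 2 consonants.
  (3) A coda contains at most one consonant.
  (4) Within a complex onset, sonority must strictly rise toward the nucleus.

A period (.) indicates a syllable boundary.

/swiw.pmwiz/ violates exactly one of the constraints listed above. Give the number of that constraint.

/swiw.pmwiz/: syllable 2 onset /pmw/ has 3 consonants (> 2).
This is a violation of constraint 2: "An onset contains at most 2 consonants."
The remaining constraints (1, 3, 4) are satisfied.

2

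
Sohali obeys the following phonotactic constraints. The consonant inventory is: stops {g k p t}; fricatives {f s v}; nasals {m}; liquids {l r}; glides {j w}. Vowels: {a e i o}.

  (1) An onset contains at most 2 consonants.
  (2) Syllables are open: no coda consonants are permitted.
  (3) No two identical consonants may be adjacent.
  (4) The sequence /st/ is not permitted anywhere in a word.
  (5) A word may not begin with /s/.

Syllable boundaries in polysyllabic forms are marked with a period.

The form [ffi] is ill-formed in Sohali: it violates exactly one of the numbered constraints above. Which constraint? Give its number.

3

[ffi]: adjacent identical consonants /ff/.
This is a violation of constraint 3: "No two identical consonants may be adjacent."
The remaining constraints (1, 2, 4, 5) are satisfied.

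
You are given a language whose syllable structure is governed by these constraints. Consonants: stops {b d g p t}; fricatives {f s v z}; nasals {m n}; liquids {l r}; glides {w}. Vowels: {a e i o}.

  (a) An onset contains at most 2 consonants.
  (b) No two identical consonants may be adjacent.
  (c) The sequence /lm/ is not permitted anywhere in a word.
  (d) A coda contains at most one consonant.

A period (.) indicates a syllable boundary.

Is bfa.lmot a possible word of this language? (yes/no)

bfa.lmot — violates constraint (c): contains banned sequence /lm/ → phonotactically illegal

no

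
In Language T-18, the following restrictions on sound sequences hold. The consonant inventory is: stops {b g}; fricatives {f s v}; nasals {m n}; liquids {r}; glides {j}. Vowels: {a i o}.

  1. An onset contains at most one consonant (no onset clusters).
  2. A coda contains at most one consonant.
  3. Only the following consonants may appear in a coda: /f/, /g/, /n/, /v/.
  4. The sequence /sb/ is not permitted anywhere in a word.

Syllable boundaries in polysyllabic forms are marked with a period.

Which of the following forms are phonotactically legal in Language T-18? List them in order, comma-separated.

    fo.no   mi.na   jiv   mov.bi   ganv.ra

fo.no — σ1 onset /f/, coda /∅/ ok; σ2 onset /n/, coda /∅/ ok → phonotactically legal
mi.na — σ1 onset /m/, coda /∅/ ok; σ2 onset /n/, coda /∅/ ok → phonotactically legal
jiv — σ1 onset /j/, coda /v/ ok → phonotactically legal
mov.bi — σ1 onset /m/, coda /v/ ok; σ2 onset /b/, coda /∅/ ok → phonotactically legal
ganv.ra — violates constraint 2: syllable 1 coda /nv/ has 2 consonants (> 1) → phonotactically illegal

fo.no, mi.na, jiv, mov.bi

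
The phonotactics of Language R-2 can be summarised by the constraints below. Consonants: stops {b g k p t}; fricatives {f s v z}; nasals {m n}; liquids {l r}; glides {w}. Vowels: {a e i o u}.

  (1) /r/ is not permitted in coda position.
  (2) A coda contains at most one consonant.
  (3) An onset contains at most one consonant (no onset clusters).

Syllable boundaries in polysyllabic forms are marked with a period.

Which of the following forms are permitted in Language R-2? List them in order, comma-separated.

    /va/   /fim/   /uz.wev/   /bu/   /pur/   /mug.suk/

/va/, /fim/, /uz.wev/, /bu/, /mug.suk/

/va/ — σ1 onset /v/, coda /∅/ ok → permitted
/fim/ — σ1 onset /f/, coda /m/ ok → permitted
/uz.wev/ — σ1 onset /∅/, coda /z/ ok; σ2 onset /w/, coda /v/ ok → permitted
/bu/ — σ1 onset /b/, coda /∅/ ok → permitted
/pur/ — violates constraint 1: syllable 1 coda contains /r/ → not permitted
/mug.suk/ — σ1 onset /m/, coda /g/ ok; σ2 onset /s/, coda /k/ ok → permitted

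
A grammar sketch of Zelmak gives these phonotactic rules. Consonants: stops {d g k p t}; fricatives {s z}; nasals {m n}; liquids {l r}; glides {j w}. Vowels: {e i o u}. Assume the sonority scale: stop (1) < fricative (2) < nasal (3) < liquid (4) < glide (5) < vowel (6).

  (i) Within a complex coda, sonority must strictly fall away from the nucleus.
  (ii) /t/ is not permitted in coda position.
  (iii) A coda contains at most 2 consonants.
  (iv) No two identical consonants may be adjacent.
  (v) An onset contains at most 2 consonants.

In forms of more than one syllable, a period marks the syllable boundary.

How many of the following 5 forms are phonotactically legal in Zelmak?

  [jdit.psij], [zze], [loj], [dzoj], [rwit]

[jdit.psij] — violates constraint (ii): syllable 1 coda contains /t/ → phonotactically illegal
[zze] — violates constraint (iv): adjacent identical consonants /zz/ → phonotactically illegal
[loj] — σ1 onset /l/, coda /j/ ok → phonotactically legal
[dzoj] — σ1 onset /dz/ (2C), coda /j/ ok → phonotactically legal
[rwit] — violates constraint (ii): syllable 1 coda contains /t/ → phonotactically illegal
Phonotactically legal: [loj], [dzoj] → 2.

2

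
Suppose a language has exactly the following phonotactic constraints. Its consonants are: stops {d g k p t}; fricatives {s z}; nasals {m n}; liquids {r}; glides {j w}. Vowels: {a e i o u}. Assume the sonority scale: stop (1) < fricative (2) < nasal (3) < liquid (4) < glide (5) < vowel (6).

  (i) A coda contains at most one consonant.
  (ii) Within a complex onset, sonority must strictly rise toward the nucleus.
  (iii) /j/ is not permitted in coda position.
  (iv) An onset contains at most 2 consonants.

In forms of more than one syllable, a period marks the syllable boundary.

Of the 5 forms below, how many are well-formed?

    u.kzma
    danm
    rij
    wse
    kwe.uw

u.kzma — violates constraint (iv): syllable 2 onset /kzm/ has 3 consonants (> 2) → ill-formed
danm — violates constraint (i): syllable 1 coda /nm/ has 2 consonants (> 1) → ill-formed
rij — violates constraint (iii): syllable 1 coda contains /j/ → ill-formed
wse — violates constraint (ii): syllable 1 onset /ws/: /w/ (glide, 5) → /s/ (fricative, 2) does not rise → ill-formed
kwe.uw — σ1 onset /kw/ (1→5 rises), coda /∅/ ok; σ2 onset /∅/, coda /w/ ok → well-formed
Well-formed: kwe.uw → 1.

1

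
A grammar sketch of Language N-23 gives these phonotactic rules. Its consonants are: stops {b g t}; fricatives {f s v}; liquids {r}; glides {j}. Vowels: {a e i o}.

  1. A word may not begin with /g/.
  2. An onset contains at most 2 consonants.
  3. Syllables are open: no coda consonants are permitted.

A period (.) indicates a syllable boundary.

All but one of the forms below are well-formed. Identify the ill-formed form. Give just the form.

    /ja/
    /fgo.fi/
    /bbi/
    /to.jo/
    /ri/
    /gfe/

/ja/ — σ1 onset /j/, coda /∅/ ok → well-formed
/fgo.fi/ — σ1 onset /fg/ (2C), coda /∅/ ok; σ2 onset /f/, coda /∅/ ok → well-formed
/bbi/ — σ1 onset /bb/ (2C), coda /∅/ ok → well-formed
/to.jo/ — σ1 onset /t/, coda /∅/ ok; σ2 onset /j/, coda /∅/ ok → well-formed
/ri/ — σ1 onset /r/, coda /∅/ ok → well-formed
/gfe/ — violates constraint 1: word begins with /g/ → ill-formed

/gfe/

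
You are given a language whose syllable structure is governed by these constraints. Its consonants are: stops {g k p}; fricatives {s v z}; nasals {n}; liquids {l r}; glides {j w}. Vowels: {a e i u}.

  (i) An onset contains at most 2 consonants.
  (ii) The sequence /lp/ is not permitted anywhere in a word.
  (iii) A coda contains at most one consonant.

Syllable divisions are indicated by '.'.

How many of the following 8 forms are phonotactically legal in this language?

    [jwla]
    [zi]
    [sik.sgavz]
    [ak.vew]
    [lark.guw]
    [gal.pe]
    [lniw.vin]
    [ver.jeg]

[jwla] — violates constraint (i): syllable 1 onset /jwl/ has 3 consonants (> 2) → phonotactically illegal
[zi] — σ1 onset /z/, coda /∅/ ok → phonotactically legal
[sik.sgavz] — violates constraint (iii): syllable 2 coda /vz/ has 2 consonants (> 1) → phonotactically illegal
[ak.vew] — σ1 onset /∅/, coda /k/ ok; σ2 onset /v/, coda /w/ ok → phonotactically legal
[lark.guw] — violates constraint (iii): syllable 1 coda /rk/ has 2 consonants (> 1) → phonotactically illegal
[gal.pe] — violates constraint (ii): contains banned sequence /lp/ → phonotactically illegal
[lniw.vin] — σ1 onset /ln/ (2C), coda /w/ ok; σ2 onset /v/, coda /n/ ok → phonotactically legal
[ver.jeg] — σ1 onset /v/, coda /r/ ok; σ2 onset /j/, coda /g/ ok → phonotactically legal
Phonotactically legal: [zi], [ak.vew], [lniw.vin], [ver.jeg] → 4.

4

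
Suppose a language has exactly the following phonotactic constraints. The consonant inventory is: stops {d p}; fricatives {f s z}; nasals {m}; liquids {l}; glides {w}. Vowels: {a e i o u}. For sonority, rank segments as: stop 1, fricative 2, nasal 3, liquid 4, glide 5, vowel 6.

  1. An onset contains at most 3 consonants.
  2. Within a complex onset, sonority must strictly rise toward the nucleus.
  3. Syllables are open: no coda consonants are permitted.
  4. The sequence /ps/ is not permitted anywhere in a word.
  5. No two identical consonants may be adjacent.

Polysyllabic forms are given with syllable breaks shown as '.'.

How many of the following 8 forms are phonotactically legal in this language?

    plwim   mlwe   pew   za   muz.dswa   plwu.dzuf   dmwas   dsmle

2

plwim — violates constraint 3: syllable 1 coda /m/ has 1 consonant (> 0) → phonotactically illegal
mlwe — σ1 onset /mlw/ (3→4→5 rises), coda /∅/ ok → phonotactically legal
pew — violates constraint 3: syllable 1 coda /w/ has 1 consonant (> 0) → phonotactically illegal
za — σ1 onset /z/, coda /∅/ ok → phonotactically legal
muz.dswa — violates constraint 3: syllable 1 coda /z/ has 1 consonant (> 0) → phonotactically illegal
plwu.dzuf — violates constraint 3: syllable 2 coda /f/ has 1 consonant (> 0) → phonotactically illegal
dmwas — violates constraint 3: syllable 1 coda /s/ has 1 consonant (> 0) → phonotactically illegal
dsmle — violates constraint 1: syllable 1 onset /dsml/ has 4 consonants (> 3) → phonotactically illegal
Phonotactically legal: mlwe, za → 2.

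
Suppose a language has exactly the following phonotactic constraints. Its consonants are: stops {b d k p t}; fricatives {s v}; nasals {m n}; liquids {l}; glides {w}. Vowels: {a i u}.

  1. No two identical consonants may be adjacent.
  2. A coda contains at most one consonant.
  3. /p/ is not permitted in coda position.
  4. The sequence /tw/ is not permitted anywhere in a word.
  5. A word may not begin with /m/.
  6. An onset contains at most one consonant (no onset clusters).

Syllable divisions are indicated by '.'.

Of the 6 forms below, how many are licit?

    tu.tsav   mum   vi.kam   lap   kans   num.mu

1

tu.tsav — violates constraint 6: syllable 2 onset /ts/ has 2 consonants (> 1) → illicit
mum — violates constraint 5: word begins with /m/ → illicit
vi.kam — σ1 onset /v/, coda /∅/ ok; σ2 onset /k/, coda /m/ ok → licit
lap — violates constraint 3: syllable 1 coda contains /p/ → illicit
kans — violates constraint 2: syllable 1 coda /ns/ has 2 consonants (> 1) → illicit
num.mu — violates constraint 1: adjacent identical consonants /mm/ → illicit
Licit: vi.kam → 1.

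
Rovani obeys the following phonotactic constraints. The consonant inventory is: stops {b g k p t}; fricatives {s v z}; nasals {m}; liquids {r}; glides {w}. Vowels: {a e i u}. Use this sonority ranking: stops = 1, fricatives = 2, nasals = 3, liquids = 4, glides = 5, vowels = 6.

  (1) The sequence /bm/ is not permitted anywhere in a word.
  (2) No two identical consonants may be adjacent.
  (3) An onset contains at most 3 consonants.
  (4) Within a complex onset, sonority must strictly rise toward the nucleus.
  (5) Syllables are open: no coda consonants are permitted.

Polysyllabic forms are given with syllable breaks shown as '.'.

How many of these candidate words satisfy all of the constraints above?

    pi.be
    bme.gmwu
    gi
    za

pi.be — σ1 onset /p/, coda /∅/ ok; σ2 onset /b/, coda /∅/ ok → permitted
bme.gmwu — violates constraint 1: contains banned sequence /bm/ → not permitted
gi — σ1 onset /g/, coda /∅/ ok → permitted
za — σ1 onset /z/, coda /∅/ ok → permitted
Permitted: pi.be, gi, za → 3.

3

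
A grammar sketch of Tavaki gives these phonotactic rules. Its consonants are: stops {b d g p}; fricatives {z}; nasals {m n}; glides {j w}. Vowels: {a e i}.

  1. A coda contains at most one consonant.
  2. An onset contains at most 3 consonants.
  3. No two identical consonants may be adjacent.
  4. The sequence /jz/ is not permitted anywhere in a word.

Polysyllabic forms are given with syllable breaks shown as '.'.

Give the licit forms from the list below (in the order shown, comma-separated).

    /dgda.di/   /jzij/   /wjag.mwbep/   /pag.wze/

/dgda.di/, /wjag.mwbep/, /pag.wze/

/dgda.di/ — σ1 onset /dgd/ (3C), coda /∅/ ok; σ2 onset /d/, coda /∅/ ok → licit
/jzij/ — violates constraint 4: contains banned sequence /jz/ → illicit
/wjag.mwbep/ — σ1 onset /wj/ (2C), coda /g/ ok; σ2 onset /mwb/ (3C), coda /p/ ok → licit
/pag.wze/ — σ1 onset /p/, coda /g/ ok; σ2 onset /wz/ (2C), coda /∅/ ok → licit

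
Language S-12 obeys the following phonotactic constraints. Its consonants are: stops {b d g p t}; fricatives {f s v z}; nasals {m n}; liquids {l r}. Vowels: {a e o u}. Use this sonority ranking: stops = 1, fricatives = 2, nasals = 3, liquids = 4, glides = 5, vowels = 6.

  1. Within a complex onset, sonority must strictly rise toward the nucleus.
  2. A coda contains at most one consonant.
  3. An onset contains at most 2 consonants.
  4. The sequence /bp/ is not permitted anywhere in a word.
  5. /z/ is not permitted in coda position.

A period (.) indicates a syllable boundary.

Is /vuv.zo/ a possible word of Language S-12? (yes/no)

yes

/vuv.zo/ — σ1 onset /v/, coda /v/ ok; σ2 onset /z/, coda /∅/ ok → well-formed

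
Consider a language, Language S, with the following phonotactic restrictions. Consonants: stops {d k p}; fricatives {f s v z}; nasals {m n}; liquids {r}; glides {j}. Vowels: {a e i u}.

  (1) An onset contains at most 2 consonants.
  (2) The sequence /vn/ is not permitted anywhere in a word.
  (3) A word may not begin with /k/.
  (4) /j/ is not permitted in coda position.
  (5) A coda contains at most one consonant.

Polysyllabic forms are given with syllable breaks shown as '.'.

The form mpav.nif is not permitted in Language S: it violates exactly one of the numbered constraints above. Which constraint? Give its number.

mpav.nif: contains banned sequence /vn/.
This is a violation of constraint 2: "The sequence /vn/ is not permitted anywhere in a word."
The remaining constraints (1, 3, 4, 5) are satisfied.

2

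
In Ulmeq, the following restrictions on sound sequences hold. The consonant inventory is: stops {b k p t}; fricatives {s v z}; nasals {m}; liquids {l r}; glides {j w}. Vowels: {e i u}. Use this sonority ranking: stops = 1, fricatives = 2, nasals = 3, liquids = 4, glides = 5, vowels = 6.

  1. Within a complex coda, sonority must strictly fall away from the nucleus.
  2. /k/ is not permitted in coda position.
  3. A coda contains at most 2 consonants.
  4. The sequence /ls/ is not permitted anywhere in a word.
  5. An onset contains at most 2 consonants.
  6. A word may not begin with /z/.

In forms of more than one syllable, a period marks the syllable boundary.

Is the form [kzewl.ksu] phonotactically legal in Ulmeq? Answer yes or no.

yes

[kzewl.ksu] — σ1 onset /kz/ (2C), coda /wl/ (5→4 falls) ok; σ2 onset /ks/ (2C), coda /∅/ ok → phonotactically legal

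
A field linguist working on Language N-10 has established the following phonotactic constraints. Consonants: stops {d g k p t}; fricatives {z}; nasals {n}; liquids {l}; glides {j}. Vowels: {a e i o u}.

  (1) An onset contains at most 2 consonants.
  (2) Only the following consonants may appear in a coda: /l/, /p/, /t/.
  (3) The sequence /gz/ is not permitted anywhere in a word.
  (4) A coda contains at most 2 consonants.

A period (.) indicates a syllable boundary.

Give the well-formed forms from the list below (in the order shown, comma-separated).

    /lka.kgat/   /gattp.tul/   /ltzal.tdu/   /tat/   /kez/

/lka.kgat/ — σ1 onset /lk/ (2C), coda /∅/ ok; σ2 onset /kg/ (2C), coda /t/ ok → well-formed
/gattp.tul/ — violates constraint 4: syllable 1 coda /ttp/ has 3 consonants (> 2) → ill-formed
/ltzal.tdu/ — violates constraint 1: syllable 1 onset /ltz/ has 3 consonants (> 2) → ill-formed
/tat/ — σ1 onset /t/, coda /t/ ok → well-formed
/kez/ — violates constraint 2: syllable 1 coda contains /z/, which is not a licensed coda consonant → ill-formed

/lka.kgat/, /tat/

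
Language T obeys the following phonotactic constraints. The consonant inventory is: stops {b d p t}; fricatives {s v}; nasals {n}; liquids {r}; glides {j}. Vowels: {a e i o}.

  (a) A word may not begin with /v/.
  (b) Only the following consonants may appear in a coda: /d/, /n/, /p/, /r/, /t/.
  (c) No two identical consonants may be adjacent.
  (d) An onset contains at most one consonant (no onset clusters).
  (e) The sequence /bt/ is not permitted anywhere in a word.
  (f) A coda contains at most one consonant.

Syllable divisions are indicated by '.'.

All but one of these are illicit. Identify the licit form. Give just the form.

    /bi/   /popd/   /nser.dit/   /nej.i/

/bi/

/bi/ — σ1 onset /b/, coda /∅/ ok → licit
/popd/ — violates constraint (f): syllable 1 coda /pd/ has 2 consonants (> 1) → illicit
/nser.dit/ — violates constraint (d): syllable 1 onset /ns/ has 2 consonants (> 1) → illicit
/nej.i/ — violates constraint (b): syllable 1 coda contains /j/, which is not a licensed coda consonant → illicit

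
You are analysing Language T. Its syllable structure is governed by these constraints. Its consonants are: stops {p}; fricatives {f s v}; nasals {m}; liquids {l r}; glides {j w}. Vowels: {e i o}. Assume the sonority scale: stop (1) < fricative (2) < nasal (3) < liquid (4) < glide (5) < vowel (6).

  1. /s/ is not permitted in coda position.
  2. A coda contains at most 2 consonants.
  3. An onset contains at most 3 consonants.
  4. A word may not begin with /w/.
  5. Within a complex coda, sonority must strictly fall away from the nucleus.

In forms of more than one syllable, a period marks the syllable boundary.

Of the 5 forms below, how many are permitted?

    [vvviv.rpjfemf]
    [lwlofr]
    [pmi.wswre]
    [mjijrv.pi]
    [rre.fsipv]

0

[vvviv.rpjfemf] — violates constraint 3: syllable 2 onset /rpjf/ has 4 consonants (> 3) → not permitted
[lwlofr] — violates constraint 5: syllable 1 coda /fr/: /f/ (fricative, 2) → /r/ (liquid, 4) does not fall → not permitted
[pmi.wswre] — violates constraint 3: syllable 2 onset /wswr/ has 4 consonants (> 3) → not permitted
[mjijrv.pi] — violates constraint 2: syllable 1 coda /jrv/ has 3 consonants (> 2) → not permitted
[rre.fsipv] — violates constraint 5: syllable 2 coda /pv/: /p/ (stop, 1) → /v/ (fricative, 2) does not fall → not permitted
No form is permitted → 0.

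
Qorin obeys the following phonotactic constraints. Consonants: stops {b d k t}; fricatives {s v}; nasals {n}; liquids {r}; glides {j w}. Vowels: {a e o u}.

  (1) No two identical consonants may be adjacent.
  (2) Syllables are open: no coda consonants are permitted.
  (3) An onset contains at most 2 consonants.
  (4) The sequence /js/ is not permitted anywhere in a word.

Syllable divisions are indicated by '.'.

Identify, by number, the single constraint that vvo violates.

vvo: adjacent identical consonants /vv/.
This is a violation of constraint 1: "No two identical consonants may be adjacent."
The remaining constraints (2, 3, 4) are satisfied.

1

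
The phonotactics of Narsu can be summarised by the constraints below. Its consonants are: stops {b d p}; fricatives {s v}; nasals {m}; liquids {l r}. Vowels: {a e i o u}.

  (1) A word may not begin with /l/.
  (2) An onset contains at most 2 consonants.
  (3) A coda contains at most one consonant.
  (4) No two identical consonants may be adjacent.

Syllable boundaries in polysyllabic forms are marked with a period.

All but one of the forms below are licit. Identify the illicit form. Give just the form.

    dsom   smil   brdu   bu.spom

brdu

dsom — σ1 onset /ds/ (2C), coda /m/ ok → licit
smil — σ1 onset /sm/ (2C), coda /l/ ok → licit
brdu — violates constraint 2: syllable 1 onset /brd/ has 3 consonants (> 2) → illicit
bu.spom — σ1 onset /b/, coda /∅/ ok; σ2 onset /sp/ (2C), coda /m/ ok → licit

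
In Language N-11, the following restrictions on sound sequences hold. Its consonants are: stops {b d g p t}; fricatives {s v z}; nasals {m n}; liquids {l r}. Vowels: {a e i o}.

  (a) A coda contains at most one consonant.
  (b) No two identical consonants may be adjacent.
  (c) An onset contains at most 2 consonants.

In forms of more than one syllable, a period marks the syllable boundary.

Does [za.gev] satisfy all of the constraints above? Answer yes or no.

yes

[za.gev] — σ1 onset /z/, coda /∅/ ok; σ2 onset /g/, coda /v/ ok → licit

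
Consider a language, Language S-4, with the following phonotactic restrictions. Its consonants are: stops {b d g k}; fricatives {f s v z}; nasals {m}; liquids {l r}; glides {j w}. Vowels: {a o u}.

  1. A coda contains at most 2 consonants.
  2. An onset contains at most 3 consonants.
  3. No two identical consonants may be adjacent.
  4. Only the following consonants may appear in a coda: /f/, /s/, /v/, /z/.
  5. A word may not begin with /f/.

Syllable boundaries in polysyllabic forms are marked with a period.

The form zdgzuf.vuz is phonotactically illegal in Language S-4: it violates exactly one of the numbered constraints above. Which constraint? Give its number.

2

zdgzuf.vuz: syllable 1 onset /zdgz/ has 4 consonants (> 3).
This is a violation of constraint 2: "An onset contains at most 3 consonants."
The remaining constraints (1, 3, 4, 5) are satisfied.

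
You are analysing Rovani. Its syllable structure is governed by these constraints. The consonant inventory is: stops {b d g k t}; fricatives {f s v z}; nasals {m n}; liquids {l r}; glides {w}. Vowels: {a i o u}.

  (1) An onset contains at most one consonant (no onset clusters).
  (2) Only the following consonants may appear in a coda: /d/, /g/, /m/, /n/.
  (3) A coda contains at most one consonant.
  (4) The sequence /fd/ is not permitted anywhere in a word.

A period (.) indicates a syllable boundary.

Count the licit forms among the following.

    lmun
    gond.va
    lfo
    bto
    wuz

0

lmun — violates constraint 1: syllable 1 onset /lm/ has 2 consonants (> 1) → illicit
gond.va — violates constraint 3: syllable 1 coda /nd/ has 2 consonants (> 1) → illicit
lfo — violates constraint 1: syllable 1 onset /lf/ has 2 consonants (> 1) → illicit
bto — violates constraint 1: syllable 1 onset /bt/ has 2 consonants (> 1) → illicit
wuz — violates constraint 2: syllable 1 coda contains /z/, which is not a licensed coda consonant → illicit
No form is licit → 0.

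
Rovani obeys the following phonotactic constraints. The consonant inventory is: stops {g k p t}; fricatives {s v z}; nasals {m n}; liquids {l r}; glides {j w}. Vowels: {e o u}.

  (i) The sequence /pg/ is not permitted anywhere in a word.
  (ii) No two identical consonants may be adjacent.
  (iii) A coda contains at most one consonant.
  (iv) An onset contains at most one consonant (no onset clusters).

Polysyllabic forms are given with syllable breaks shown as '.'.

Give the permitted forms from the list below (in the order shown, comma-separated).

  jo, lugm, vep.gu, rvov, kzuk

jo

jo — σ1 onset /j/, coda /∅/ ok → permitted
lugm — violates constraint (iii): syllable 1 coda /gm/ has 2 consonants (> 1) → not permitted
vep.gu — violates constraint (i): contains banned sequence /pg/ → not permitted
rvov — violates constraint (iv): syllable 1 onset /rv/ has 2 consonants (> 1) → not permitted
kzuk — violates constraint (iv): syllable 1 onset /kz/ has 2 consonants (> 1) → not permitted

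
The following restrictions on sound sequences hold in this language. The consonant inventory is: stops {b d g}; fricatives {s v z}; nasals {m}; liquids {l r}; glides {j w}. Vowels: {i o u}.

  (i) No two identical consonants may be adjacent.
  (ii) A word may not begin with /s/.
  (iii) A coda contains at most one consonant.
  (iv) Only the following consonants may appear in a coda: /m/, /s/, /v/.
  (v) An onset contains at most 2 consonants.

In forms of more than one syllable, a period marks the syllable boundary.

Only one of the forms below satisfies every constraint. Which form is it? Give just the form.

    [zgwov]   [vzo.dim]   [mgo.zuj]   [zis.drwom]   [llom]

[vzo.dim]

[zgwov] — violates constraint (v): syllable 1 onset /zgw/ has 3 consonants (> 2) → ill-formed
[vzo.dim] — σ1 onset /vz/ (2C), coda /∅/ ok; σ2 onset /d/, coda /m/ ok → well-formed
[mgo.zuj] — violates constraint (iv): syllable 2 coda contains /j/, which is not a licensed coda consonant → ill-formed
[zis.drwom] — violates constraint (v): syllable 2 onset /drw/ has 3 consonants (> 2) → ill-formed
[llom] — violates constraint (i): adjacent identical consonants /ll/ → ill-formed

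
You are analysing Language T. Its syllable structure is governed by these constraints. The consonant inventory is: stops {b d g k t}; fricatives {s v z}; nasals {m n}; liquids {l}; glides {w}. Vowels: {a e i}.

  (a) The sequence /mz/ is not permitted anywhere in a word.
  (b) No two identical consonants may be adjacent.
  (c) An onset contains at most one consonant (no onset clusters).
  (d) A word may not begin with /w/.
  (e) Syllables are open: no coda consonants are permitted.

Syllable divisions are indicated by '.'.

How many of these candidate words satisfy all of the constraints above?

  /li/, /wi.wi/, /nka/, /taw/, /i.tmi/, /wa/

1

/li/ — σ1 onset /l/, coda /∅/ ok → well-formed
/wi.wi/ — violates constraint (d): word begins with /w/ → ill-formed
/nka/ — violates constraint (c): syllable 1 onset /nk/ has 2 consonants (> 1) → ill-formed
/taw/ — violates constraint (e): syllable 1 coda /w/ has 1 consonant (> 0) → ill-formed
/i.tmi/ — violates constraint (c): syllable 2 onset /tm/ has 2 consonants (> 1) → ill-formed
/wa/ — violates constraint (d): word begins with /w/ → ill-formed
Well-formed: /li/ → 1.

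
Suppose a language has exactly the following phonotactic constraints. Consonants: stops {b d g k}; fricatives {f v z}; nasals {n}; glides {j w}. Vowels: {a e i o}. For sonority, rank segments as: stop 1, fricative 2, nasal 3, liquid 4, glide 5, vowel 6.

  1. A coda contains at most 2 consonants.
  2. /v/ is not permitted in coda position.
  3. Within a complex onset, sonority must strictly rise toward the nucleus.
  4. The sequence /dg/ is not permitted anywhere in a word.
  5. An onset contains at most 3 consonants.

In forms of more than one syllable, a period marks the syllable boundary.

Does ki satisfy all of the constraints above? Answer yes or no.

ki — σ1 onset /k/, coda /∅/ ok → well-formed

yes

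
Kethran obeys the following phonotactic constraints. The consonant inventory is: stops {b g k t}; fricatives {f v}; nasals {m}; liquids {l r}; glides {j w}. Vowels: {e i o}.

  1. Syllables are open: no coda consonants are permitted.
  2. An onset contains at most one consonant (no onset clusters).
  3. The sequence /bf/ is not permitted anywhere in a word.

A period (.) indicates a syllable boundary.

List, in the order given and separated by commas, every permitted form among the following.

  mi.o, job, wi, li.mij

mi.o — σ1 onset /m/, coda /∅/ ok; σ2 onset /∅/, coda /∅/ ok → permitted
job — violates constraint 1: syllable 1 coda /b/ has 1 consonant (> 0) → not permitted
wi — σ1 onset /w/, coda /∅/ ok → permitted
li.mij — violates constraint 1: syllable 2 coda /j/ has 1 consonant (> 0) → not permitted

mi.o, wi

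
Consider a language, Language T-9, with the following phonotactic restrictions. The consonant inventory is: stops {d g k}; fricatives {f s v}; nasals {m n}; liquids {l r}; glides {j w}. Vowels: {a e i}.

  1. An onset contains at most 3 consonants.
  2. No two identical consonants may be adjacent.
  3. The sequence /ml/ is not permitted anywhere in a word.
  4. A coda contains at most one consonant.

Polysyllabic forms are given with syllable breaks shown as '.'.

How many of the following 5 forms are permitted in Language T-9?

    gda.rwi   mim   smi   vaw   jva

gda.rwi — σ1 onset /gd/ (2C), coda /∅/ ok; σ2 onset /rw/ (2C), coda /∅/ ok → permitted
mim — σ1 onset /m/, coda /m/ ok → permitted
smi — σ1 onset /sm/ (2C), coda /∅/ ok → permitted
vaw — σ1 onset /v/, coda /w/ ok → permitted
jva — σ1 onset /jv/ (2C), coda /∅/ ok → permitted
Permitted: gda.rwi, mim, smi, vaw, jva → 5.

5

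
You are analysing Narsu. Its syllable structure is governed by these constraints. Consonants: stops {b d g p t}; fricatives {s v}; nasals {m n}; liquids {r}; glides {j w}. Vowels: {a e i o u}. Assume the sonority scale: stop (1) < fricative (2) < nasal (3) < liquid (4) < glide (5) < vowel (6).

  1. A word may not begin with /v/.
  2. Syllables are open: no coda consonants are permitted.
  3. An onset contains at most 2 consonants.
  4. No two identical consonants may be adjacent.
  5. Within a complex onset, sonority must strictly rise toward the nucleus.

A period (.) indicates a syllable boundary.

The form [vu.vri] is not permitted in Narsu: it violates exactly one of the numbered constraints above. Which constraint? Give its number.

1

[vu.vri]: word begins with /v/.
This is a violation of constraint 1: "A word may not begin with /v/."
The remaining constraints (2, 3, 4, 5) are satisfied.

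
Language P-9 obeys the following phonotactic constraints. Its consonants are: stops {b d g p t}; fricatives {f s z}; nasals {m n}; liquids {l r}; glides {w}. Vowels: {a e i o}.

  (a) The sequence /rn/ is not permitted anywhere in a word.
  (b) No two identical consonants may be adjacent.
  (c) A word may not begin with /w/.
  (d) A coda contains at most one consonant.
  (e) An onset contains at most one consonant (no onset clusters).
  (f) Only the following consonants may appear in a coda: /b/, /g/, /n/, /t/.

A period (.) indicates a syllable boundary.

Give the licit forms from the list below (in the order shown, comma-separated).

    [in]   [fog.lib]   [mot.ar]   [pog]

[in] — σ1 onset /∅/, coda /n/ ok → licit
[fog.lib] — σ1 onset /f/, coda /g/ ok; σ2 onset /l/, coda /b/ ok → licit
[mot.ar] — violates constraint (f): syllable 2 coda contains /r/, which is not a licensed coda consonant → illicit
[pog] — σ1 onset /p/, coda /g/ ok → licit

[in], [fog.lib], [pog]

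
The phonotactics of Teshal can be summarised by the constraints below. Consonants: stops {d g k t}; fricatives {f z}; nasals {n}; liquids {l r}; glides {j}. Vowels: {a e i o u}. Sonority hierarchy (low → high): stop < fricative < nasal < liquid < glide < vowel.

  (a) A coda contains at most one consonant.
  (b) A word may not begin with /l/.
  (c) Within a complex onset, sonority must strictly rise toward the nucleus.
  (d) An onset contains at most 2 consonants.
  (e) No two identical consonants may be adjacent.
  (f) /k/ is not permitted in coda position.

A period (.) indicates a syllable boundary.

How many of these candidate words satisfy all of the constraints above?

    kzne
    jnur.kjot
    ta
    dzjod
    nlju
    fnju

kzne — violates constraint (d): syllable 1 onset /kzn/ has 3 consonants (> 2) → ill-formed
jnur.kjot — violates constraint (c): syllable 1 onset /jn/: /j/ (glide, 5) → /n/ (nasal, 3) does not rise → ill-formed
ta — σ1 onset /t/, coda /∅/ ok → well-formed
dzjod — violates constraint (d): syllable 1 onset /dzj/ has 3 consonants (> 2) → ill-formed
nlju — violates constraint (d): syllable 1 onset /nlj/ has 3 consonants (> 2) → ill-formed
fnju — violates constraint (d): syllable 1 onset /fnj/ has 3 consonants (> 2) → ill-formed
Well-formed: ta → 1.

1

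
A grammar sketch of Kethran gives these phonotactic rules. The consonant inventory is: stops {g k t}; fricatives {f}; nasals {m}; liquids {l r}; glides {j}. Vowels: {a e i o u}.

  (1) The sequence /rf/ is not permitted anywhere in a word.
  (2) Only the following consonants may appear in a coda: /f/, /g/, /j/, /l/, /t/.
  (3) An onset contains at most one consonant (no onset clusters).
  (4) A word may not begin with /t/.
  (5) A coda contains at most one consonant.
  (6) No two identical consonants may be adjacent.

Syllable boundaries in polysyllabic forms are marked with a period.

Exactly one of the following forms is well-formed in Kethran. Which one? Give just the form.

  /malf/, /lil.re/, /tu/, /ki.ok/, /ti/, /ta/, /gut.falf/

/malf/ — violates constraint 5: syllable 1 coda /lf/ has 2 consonants (> 1) → ill-formed
/lil.re/ — σ1 onset /l/, coda /l/ ok; σ2 onset /r/, coda /∅/ ok → well-formed
/tu/ — violates constraint 4: word begins with /t/ → ill-formed
/ki.ok/ — violates constraint 2: syllable 2 coda contains /k/, which is not a licensed coda consonant → ill-formed
/ti/ — violates constraint 4: word begins with /t/ → ill-formed
/ta/ — violates constraint 4: word begins with /t/ → ill-formed
/gut.falf/ — violates constraint 5: syllable 2 coda /lf/ has 2 consonants (> 1) → ill-formed

/lil.re/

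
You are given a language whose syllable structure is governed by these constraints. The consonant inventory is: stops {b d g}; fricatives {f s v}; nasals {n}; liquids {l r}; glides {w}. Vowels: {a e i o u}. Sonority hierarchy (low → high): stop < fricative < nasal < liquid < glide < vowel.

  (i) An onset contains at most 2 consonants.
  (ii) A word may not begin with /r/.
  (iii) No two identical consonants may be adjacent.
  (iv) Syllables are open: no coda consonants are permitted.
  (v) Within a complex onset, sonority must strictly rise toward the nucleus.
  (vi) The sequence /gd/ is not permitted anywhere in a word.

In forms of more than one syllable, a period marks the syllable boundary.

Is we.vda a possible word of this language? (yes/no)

we.vda — violates constraint (v): syllable 2 onset /vd/: /v/ (fricative, 2) → /d/ (stop, 1) does not rise → illicit

no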